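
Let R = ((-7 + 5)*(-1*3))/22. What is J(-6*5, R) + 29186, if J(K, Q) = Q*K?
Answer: 320956/11 ≈ 29178.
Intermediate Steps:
R = 3/11 (R = -2*(-3)*(1/22) = 6*(1/22) = 3/11 ≈ 0.27273)
J(K, Q) = K*Q
J(-6*5, R) + 29186 = -6*5*(3/11) + 29186 = -30*3/11 + 29186 = -90/11 + 29186 = 320956/11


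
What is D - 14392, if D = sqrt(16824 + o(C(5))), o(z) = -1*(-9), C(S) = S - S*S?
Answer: -14392 + sqrt(16833) ≈ -14262.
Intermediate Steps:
C(S) = S - S**2
o(z) = 9
D = sqrt(16833) (D = sqrt(16824 + 9) = sqrt(16833) ≈ 129.74)
D - 14392 = sqrt(16833) - 14392 = -14392 + sqrt(16833)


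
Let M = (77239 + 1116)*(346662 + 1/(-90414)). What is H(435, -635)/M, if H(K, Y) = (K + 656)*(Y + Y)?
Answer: -25054985196/491177689807957 ≈ -5.1010e-5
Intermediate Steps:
H(K, Y) = 2*Y*(656 + K) (H(K, Y) = (656 + K)*(2*Y) = 2*Y*(656 + K))
M = 2455888449039785/90414 (M = 78355*(346662 - 1/90414) = 78355*(31343098067/90414) = 2455888449039785/90414 ≈ 2.7163e+10)
H(435, -635)/M = (2*(-635)*(656 + 435))/(2455888449039785/90414) = (2*(-635)*1091)*(90414/2455888449039785) = -1385570*90414/2455888449039785 = -25054985196/491177689807957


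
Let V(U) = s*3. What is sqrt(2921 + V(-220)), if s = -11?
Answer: 38*sqrt(2) ≈ 53.740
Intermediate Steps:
V(U) = -33 (V(U) = -11*3 = -33)
sqrt(2921 + V(-220)) = sqrt(2921 - 33) = sqrt(2888) = 38*sqrt(2)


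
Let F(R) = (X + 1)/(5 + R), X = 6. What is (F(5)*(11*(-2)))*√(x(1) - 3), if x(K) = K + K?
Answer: -77*I/5 ≈ -15.4*I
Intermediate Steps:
x(K) = 2*K
F(R) = 7/(5 + R) (F(R) = (6 + 1)/(5 + R) = 7/(5 + R))
(F(5)*(11*(-2)))*√(x(1) - 3) = ((7/(5 + 5))*(11*(-2)))*√(2*1 - 3) = ((7/10)*(-22))*√(2 - 3) = ((7*(⅒))*(-22))*√(-1) = ((7/10)*(-22))*I = -77*I/5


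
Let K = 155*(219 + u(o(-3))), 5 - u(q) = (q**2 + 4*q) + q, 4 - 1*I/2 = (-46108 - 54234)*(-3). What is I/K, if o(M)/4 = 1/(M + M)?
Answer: -2709198/158255 ≈ -17.119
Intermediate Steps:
I = -602044 (I = 8 - 2*(-46108 - 54234)*(-3) = 8 - (-200684)*(-3) = 8 - 2*301026 = 8 - 602052 = -602044)
o(M) = 2/M (o(M) = 4/(M + M) = 4/((2*M)) = 4*(1/(2*M)) = 2/M)
u(q) = 5 - q**2 - 5*q (u(q) = 5 - ((q**2 + 4*q) + q) = 5 - (q**2 + 5*q) = 5 + (-q**2 - 5*q) = 5 - q**2 - 5*q)
K = 316510/9 (K = 155*(219 + (5 - (2/(-3))**2 - 10/(-3))) = 155*(219 + (5 - (2*(-1/3))**2 - 10*(-1)/3)) = 155*(219 + (5 - (-2/3)**2 - 5*(-2/3))) = 155*(219 + (5 - 1*4/9 + 10/3)) = 155*(219 + (5 - 4/9 + 10/3)) = 155*(219 + 71/9) = 155*(2042/9) = 316510/9 ≈ 35168.)
I/K = -602044/316510/9 = -602044*9/316510 = -2709198/158255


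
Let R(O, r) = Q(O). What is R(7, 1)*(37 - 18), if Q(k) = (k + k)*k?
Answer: 1862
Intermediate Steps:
Q(k) = 2*k² (Q(k) = (2*k)*k = 2*k²)
R(O, r) = 2*O²
R(7, 1)*(37 - 18) = (2*7²)*(37 - 18) = (2*49)*19 = 98*19 = 1862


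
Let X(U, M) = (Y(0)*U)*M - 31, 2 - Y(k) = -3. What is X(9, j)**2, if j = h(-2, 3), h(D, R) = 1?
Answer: 196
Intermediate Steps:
Y(k) = 5 (Y(k) = 2 - 1*(-3) = 2 + 3 = 5)
j = 1
X(U, M) = -31 + 5*M*U (X(U, M) = (5*U)*M - 31 = 5*M*U - 31 = -31 + 5*M*U)
X(9, j)**2 = (-31 + 5*1*9)**2 = (-31 + 45)**2 = 14**2 = 196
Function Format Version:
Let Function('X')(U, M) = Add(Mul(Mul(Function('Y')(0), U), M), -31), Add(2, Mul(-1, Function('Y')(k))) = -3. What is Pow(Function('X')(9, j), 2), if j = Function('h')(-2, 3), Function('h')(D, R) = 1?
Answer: 196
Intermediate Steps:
Function('Y')(k) = 5 (Function('Y')(k) = Add(2, Mul(-1, -3)) = Add(2, 3) = 5)
j = 1
Function('X')(U, M) = Add(-31, Mul(5, M, U)) (Function('X')(U, M) = Add(Mul(Mul(5, U), M), -31) = Add(Mul(5, M, U), -31) = Add(-31, Mul(5, M, U)))
Pow(Function('X')(9, j), 2) = Pow(Add(-31, Mul(5, 1, 9)), 2) = Pow(Add(-31, 45), 2) = Pow(14, 2) = 196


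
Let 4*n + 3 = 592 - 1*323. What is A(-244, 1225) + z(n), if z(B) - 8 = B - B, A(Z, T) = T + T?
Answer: 2458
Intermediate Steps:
A(Z, T) = 2*T
n = 133/2 (n = -3/4 + (592 - 1*323)/4 = -3/4 + (592 - 323)/4 = -3/4 + (1/4)*269 = -3/4 + 269/4 = 133/2 ≈ 66.500)
z(B) = 8 (z(B) = 8 + (B - B) = 8 + 0 = 8)
A(-244, 1225) + z(n) = 2*1225 + 8 = 2450 + 8 = 2458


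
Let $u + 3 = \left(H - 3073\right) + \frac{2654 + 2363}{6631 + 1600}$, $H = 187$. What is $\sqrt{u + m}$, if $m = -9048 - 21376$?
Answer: $\frac{i \sqrt{2256893168066}}{8231} \approx 182.52 i$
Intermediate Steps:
$m = -30424$
$u = - \frac{23774342}{8231}$ ($u = -3 + \left(\left(187 - 3073\right) + \frac{2654 + 2363}{6631 + 1600}\right) = -3 + \left(\left(187 + \left(-5709 + 2636\right)\right) + \frac{5017}{8231}\right) = -3 + \left(\left(187 - 3073\right) + 5017 \cdot \frac{1}{8231}\right) = -3 + \left(-2886 + \frac{5017}{8231}\right) = -3 - \frac{23749649}{8231} = - \frac{23774342}{8231} \approx -2888.4$)
$\sqrt{u + m} = \sqrt{- \frac{23774342}{8231} - 30424} = \sqrt{- \frac{274194286}{8231}} = \frac{i \sqrt{2256893168066}}{8231}$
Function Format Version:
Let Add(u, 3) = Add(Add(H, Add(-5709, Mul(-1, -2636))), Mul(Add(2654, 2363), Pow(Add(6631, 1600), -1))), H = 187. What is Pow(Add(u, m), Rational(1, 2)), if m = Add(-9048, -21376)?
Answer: Mul(Rational(1, 8231), I, Pow(2256893168066, Rational(1, 2))) ≈ Mul(182.52, I)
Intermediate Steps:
m = -30424
u = Rational(-23774342, 8231) (u = Add(-3, Add(Add(187, Add(-5709, Mul(-1, -2636))), Mul(Add(2654, 2363), Pow(Add(6631, 1600), -1)))) = Add(-3, Add(Add(187, Add(-5709, 2636)), Mul(5017, Pow(8231, -1)))) = Add(-3, Add(Add(187, -3073), Mul(5017, Rational(1, 8231)))) = Add(-3, Add(-2886, Rational(5017, 8231))) = Add(-3, Rational(-23749649, 8231)) = Rational(-23774342, 8231) ≈ -2888.4)
Pow(Add(u, m), Rational(1, 2)) = Pow(Add(Rational(-23774342, 8231), -30424), Rational(1, 2)) = Pow(Rational(-274194286, 8231), Rational(1, 2)) = Mul(Rational(1, 8231), I, Pow(2256893168066, Rational(1, 2)))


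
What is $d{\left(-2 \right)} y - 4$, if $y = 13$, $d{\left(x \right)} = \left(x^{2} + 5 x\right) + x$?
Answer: $-108$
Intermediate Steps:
$d{\left(x \right)} = x^{2} + 6 x$
$d{\left(-2 \right)} y - 4 = - 2 \left(6 - 2\right) 13 - 4 = \left(-2\right) 4 \cdot 13 - 4 = \left(-8\right) 13 - 4 = -104 - 4 = -108$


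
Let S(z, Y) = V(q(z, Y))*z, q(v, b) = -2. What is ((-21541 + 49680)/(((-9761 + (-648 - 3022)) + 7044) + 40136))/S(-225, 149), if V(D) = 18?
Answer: -28139/136683450 ≈ -0.00020587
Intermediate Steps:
S(z, Y) = 18*z
((-21541 + 49680)/(((-9761 + (-648 - 3022)) + 7044) + 40136))/S(-225, 149) = ((-21541 + 49680)/(((-9761 + (-648 - 3022)) + 7044) + 40136))/((18*(-225))) = (28139/(((-9761 - 3670) + 7044) + 40136))/(-4050) = (28139/((-13431 + 7044) + 40136))*(-1/4050) = (28139/(-6387 + 40136))*(-1/4050) = (28139/33749)*(-1/4050) = -28139/136683450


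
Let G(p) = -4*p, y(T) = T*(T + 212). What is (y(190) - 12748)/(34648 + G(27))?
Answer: 15908/8635 ≈ 1.8423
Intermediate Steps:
y(T) = T*(212 + T)
(y(190) - 12748)/(34648 + G(27)) = (190*(212 + 190) - 12748)/(34648 - 4*27) = (190*402 - 12748)/(34648 - 108) = (76380 - 12748)/34540 = 63632*(1/34540) = 15908/8635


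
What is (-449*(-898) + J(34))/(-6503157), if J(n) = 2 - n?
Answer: -134390/2167719 ≈ -0.061996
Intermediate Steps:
(-449*(-898) + J(34))/(-6503157) = (-449*(-898) + (2 - 1*34))/(-6503157) = (403202 + (2 - 34))*(-1/6503157) = (403202 - 32)*(-1/6503157) = 403170*(-1/6503157) = -134390/2167719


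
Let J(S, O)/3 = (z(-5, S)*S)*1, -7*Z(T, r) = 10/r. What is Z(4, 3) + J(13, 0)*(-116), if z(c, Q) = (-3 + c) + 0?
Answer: 760022/21 ≈ 36192.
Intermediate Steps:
Z(T, r) = -10/(7*r)
z(c, Q) = -3 + c
J(S, O) = -24*S (J(S, O) = 3*(((-3 - 5)*S)*1) = 3*(-8*S*1) = 3*(-8*S) = -24*S)
Z(4, 3) + J(13, 0)*(-116) = -10/7/3 - 24*13*(-116) = -10/7*1/3 - 312*(-116) = -10/21 + 36192 = 760022/21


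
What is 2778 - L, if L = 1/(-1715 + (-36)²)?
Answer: 1163983/419 ≈ 2778.0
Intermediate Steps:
L = -1/419 (L = 1/(-1715 + 1296) = 1/(-419) = -1/419 ≈ -0.0023866)
2778 - L = 2778 - 1*(-1/419) = 2778 + 1/419 = 1163983/419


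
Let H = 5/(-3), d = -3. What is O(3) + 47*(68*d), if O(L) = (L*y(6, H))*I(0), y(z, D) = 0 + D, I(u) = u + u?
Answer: -9588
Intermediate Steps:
I(u) = 2*u
H = -5/3 (H = 5*(-⅓) = -5/3 ≈ -1.6667)
y(z, D) = D
O(L) = 0 (O(L) = (L*(-5/3))*(2*0) = -5*L/3*0 = 0)
O(3) + 47*(68*d) = 0 + 47*(68*(-3)) = 0 + 47*(-204) = 0 - 9588 = -9588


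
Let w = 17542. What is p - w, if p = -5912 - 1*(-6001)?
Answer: -17453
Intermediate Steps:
p = 89 (p = -5912 + 6001 = 89)
p - w = 89 - 1*17542 = 89 - 17542 = -17453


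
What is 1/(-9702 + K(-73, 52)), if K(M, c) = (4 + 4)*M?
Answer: -1/10286 ≈ -9.7219e-5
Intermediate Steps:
K(M, c) = 8*M
1/(-9702 + K(-73, 52)) = 1/(-9702 + 8*(-73)) = 1/(-9702 - 584) = 1/(-10286) = -1/10286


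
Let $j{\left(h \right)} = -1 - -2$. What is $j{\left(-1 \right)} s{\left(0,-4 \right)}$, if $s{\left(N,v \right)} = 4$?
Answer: $4$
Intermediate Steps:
$j{\left(h \right)} = 1$ ($j{\left(h \right)} = -1 + 2 = 1$)
$j{\left(-1 \right)} s{\left(0,-4 \right)} = 1 \cdot 4 = 4$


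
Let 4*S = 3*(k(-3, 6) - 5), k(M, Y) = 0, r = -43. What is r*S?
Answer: 645/4 ≈ 161.25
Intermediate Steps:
S = -15/4 (S = (3*(0 - 5))/4 = (3*(-5))/4 = (1/4)*(-15) = -15/4 ≈ -3.7500)
r*S = -43*(-15/4) = 645/4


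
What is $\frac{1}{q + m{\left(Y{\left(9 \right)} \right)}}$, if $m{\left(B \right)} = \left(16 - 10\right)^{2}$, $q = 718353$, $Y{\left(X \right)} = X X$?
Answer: $\frac{1}{718389} \approx 1.392 \cdot 10^{-6}$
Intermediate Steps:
$Y{\left(X \right)} = X^{2}$
$m{\left(B \right)} = 36$ ($m{\left(B \right)} = 6^{2} = 36$)
$\frac{1}{q + m{\left(Y{\left(9 \right)} \right)}} = \frac{1}{718353 + 36} = \frac{1}{718389}$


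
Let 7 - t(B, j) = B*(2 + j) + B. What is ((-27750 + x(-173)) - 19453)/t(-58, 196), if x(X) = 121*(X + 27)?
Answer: -64869/11549 ≈ -5.6169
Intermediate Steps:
t(B, j) = 7 - B - B*(2 + j) (t(B, j) = 7 - (B*(2 + j) + B) = 7 - (B + B*(2 + j)) = 7 + (-B - B*(2 + j)) = 7 - B - B*(2 + j))
x(X) = 3267 + 121*X (x(X) = 121*(27 + X) = 3267 + 121*X)
((-27750 + x(-173)) - 19453)/t(-58, 196) = ((-27750 + (3267 + 121*(-173))) - 19453)/(7 - 3*(-58) - 1*(-58)*196) = ((-27750 + (3267 - 20933)) - 19453)/(7 + 174 + 11368) = ((-27750 - 17666) - 19453)/11549 = (-45416 - 19453)*(1/11549) = -64869*1/11549 = -64869/11549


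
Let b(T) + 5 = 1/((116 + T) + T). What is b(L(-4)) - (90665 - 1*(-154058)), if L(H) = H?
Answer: -26430623/108 ≈ -2.4473e+5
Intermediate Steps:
b(T) = -5 + 1/(116 + 2*T) (b(T) = -5 + 1/((116 + T) + T) = -5 + 1/(116 + 2*T))
b(L(-4)) - (90665 - 1*(-154058)) = (-579 - 10*(-4))/(2*(58 - 4)) - (90665 - 1*(-154058)) = (½)*(-579 + 40)/54 - (90665 + 154058) = (½)*(1/54)*(-539) - 1*244723 = -539/108 - 244723 = -26430623/108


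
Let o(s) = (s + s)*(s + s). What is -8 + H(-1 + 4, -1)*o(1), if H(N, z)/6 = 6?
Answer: 136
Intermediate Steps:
o(s) = 4*s**2 (o(s) = (2*s)*(2*s) = 4*s**2)
H(N, z) = 36 (H(N, z) = 6*6 = 36)
-8 + H(-1 + 4, -1)*o(1) = -8 + 36*(4*1**2) = -8 + 36*(4*1) = -8 + 36*4 = -8 + 144 = 136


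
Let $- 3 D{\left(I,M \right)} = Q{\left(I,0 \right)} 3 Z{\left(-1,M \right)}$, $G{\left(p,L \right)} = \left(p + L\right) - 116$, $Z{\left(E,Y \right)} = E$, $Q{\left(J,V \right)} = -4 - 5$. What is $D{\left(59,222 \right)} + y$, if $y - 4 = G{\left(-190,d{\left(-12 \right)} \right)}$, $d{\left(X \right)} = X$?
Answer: $-323$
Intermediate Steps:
$Q{\left(J,V \right)} = -9$ ($Q{\left(J,V \right)} = -4 - 5 = -9$)
$G{\left(p,L \right)} = -116 + L + p$ ($G{\left(p,L \right)} = \left(L + p\right) - 116 = -116 + L + p$)
$D{\left(I,M \right)} = -9$ ($D{\left(I,M \right)} = - \frac{\left(-9\right) 3 \left(-1\right)}{3} = - \frac{\left(-27\right) \left(-1\right)}{3} = \left(- \frac{1}{3}\right) 27 = -9$)
$y = -314$ ($y = 4 - 318 = -314$)
$D{\left(59,222 \right)} + y = -9 - 314 = -323$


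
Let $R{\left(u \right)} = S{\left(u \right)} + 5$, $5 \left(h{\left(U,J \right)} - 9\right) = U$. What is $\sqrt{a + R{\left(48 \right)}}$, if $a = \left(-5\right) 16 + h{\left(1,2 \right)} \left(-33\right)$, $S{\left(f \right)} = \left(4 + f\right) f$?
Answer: $\frac{\sqrt{52935}}{5} \approx 46.015$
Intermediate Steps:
$h{\left(U,J \right)} = 9 + \frac{U}{5}$
$S{\left(f \right)} = f \left(4 + f\right)$
$R{\left(u \right)} = 5 + u \left(4 + u\right)$ ($R{\left(u \right)} = u \left(4 + u\right) + 5 = 5 + u \left(4 + u\right)$)
$a = - \frac{1918}{5}$ ($a = \left(-5\right) 16 + \left(9 + \frac{1}{5} \cdot 1\right) \left(-33\right) = -80 + \left(9 + \frac{1}{5}\right) \left(-33\right) = -80 + \frac{46}{5} \left(-33\right) = -80 - \frac{1518}{5} = - \frac{1918}{5} \approx -383.6$)
$\sqrt{a + R{\left(48 \right)}} = \sqrt{- \frac{1918}{5} + \left(5 + 48 \left(4 + 48\right)\right)} = \sqrt{- \frac{1918}{5} + \left(5 + 48 \cdot 52\right)} = \sqrt{- \frac{1918}{5} + \left(5 + 2496\right)} = \sqrt{- \frac{1918}{5} + 2501} = \sqrt{\frac{10587}{5}} = \frac{\sqrt{52935}}{5}$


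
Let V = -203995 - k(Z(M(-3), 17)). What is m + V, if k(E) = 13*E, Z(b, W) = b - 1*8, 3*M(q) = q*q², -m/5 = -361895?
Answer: 1605701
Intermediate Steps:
m = 1809475 (m = -5*(-361895) = 1809475)
M(q) = q³/3 (M(q) = (q*q²)/3 = q³/3)
Z(b, W) = -8 + b (Z(b, W) = b - 8 = -8 + b)
V = -203774 (V = -203995 - 13*(-8 + (⅓)*(-3)³) = -203995 - 13*(-8 + (⅓)*(-27)) = -203995 - 13*(-8 - 9) = -203995 - 13*(-17) = -203995 - 1*(-221) = -203995 + 221 = -203774)
m + V = 1809475 - 203774 = 1605701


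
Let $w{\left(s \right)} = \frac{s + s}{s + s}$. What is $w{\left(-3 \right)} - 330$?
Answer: $-329$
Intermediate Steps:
$w{\left(s \right)} = 1$ ($w{\left(s \right)} = \frac{2 s}{2 s} = 2 s \frac{1}{2 s} = 1$)
$w{\left(-3 \right)} - 330 = 1 - 330 = -329$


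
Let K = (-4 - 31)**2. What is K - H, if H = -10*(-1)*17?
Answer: 1055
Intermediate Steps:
H = 170 (H = 10*17 = 170)
K = 1225 (K = (-35)**2 = 1225)
K - H = 1225 - 1*170 = 1225 - 170 = 1055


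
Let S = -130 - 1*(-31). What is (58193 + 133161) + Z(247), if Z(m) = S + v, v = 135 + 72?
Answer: 191462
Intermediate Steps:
v = 207
S = -99 (S = -130 + 31 = -99)
Z(m) = 108 (Z(m) = -99 + 207 = 108)
(58193 + 133161) + Z(247) = (58193 + 133161) + 108 = 191354 + 108 = 191462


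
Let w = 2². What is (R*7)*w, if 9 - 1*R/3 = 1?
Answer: 672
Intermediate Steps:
w = 4
R = 24 (R = 27 - 3*1 = 27 - 3 = 24)
(R*7)*w = (24*7)*4 = 168*4 = 672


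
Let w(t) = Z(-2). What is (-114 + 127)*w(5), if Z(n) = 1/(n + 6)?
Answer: 13/4 ≈ 3.2500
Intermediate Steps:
Z(n) = 1/(6 + n)
w(t) = ¼ (w(t) = 1/(6 - 2) = 1/4 = ¼)
(-114 + 127)*w(5) = (-114 + 127)*(¼) = 13*(¼) = 13/4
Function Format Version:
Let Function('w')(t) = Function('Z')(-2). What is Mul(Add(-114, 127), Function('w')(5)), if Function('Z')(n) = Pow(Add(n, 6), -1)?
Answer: Rational(13, 4) ≈ 3.2500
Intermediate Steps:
Function('Z')(n) = Pow(Add(6, n), -1)
Function('w')(t) = Rational(1, 4) (Function('w')(t) = Pow(Add(6, -2), -1) = Pow(4, -1) = Rational(1, 4))
Mul(Add(-114, 127), Function('w')(5)) = Mul(Add(-114, 127), Rational(1, 4)) = Mul(13, Rational(1, 4)) = Rational(13, 4)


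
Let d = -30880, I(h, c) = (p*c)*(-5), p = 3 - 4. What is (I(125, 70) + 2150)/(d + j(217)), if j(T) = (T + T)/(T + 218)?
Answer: -543750/6716183 ≈ -0.080961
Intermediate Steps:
p = -1
I(h, c) = 5*c (I(h, c) = -c*(-5) = 5*c)
j(T) = 2*T/(218 + T) (j(T) = (2*T)/(218 + T) = 2*T/(218 + T))
(I(125, 70) + 2150)/(d + j(217)) = (5*70 + 2150)/(-30880 + 2*217/(218 + 217)) = (350 + 2150)/(-30880 + 2*217/435) = 2500/(-30880 + 2*217*(1/435)) = 2500/(-30880 + 434/435) = 2500/(-13432366/435) = 2500*(-435/13432366) = -543750/6716183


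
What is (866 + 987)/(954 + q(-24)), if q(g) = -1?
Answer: 1853/953 ≈ 1.9444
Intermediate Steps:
(866 + 987)/(954 + q(-24)) = (866 + 987)/(954 - 1) = 1853/953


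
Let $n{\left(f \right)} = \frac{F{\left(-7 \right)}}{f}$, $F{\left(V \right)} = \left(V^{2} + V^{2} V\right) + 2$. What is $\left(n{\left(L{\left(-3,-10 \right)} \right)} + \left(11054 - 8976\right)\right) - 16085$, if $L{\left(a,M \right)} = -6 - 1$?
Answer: $- \frac{97757}{7} \approx -13965.0$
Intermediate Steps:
$L{\left(a,M \right)} = -7$
$F{\left(V \right)} = 2 + V^{2} + V^{3}$ ($F{\left(V \right)} = \left(V^{2} + V^{3}\right) + 2 = 2 + V^{2} + V^{3}$)
$n{\left(f \right)} = - \frac{292}{f}$ ($n{\left(f \right)} = \frac{2 + \left(-7\right)^{2} + \left(-7\right)^{3}}{f} = \frac{2 + 49 - 343}{f} = - \frac{292}{f}$)
$\left(n{\left(L{\left(-3,-10 \right)} \right)} + \left(11054 - 8976\right)\right) - 16085 = \left(- \frac{292}{-7} + \left(11054 - 8976\right)\right) - 16085 = \left(\left(-292\right) \left(- \frac{1}{7}\right) + \left(11054 - 8976\right)\right) - 16085 = \left(\frac{292}{7} + 2078\right) - 16085 = \frac{14838}{7} - 16085 = - \frac{97757}{7}$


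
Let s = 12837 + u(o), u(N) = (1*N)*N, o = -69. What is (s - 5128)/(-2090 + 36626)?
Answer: 6235/17268 ≈ 0.36107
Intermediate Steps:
u(N) = N² (u(N) = N*N = N²)
s = 17598 (s = 12837 + (-69)² = 12837 + 4761 = 17598)
(s - 5128)/(-2090 + 36626) = (17598 - 5128)/(-2090 + 36626) = 12470/34536 = 12470*(1/34536) = 6235/17268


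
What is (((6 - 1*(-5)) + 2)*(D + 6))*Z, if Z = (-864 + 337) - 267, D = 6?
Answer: -123864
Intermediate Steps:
Z = -794 (Z = -527 - 267 = -794)
(((6 - 1*(-5)) + 2)*(D + 6))*Z = (((6 - 1*(-5)) + 2)*(6 + 6))*(-794) = (((6 + 5) + 2)*12)*(-794) = ((11 + 2)*12)*(-794) = (13*12)*(-794) = 156*(-794) = -123864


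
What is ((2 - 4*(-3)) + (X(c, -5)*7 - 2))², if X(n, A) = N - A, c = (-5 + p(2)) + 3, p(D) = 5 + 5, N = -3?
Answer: 676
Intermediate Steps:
p(D) = 10
c = 8 (c = (-5 + 10) + 3 = 5 + 3 = 8)
X(n, A) = -3 - A
((2 - 4*(-3)) + (X(c, -5)*7 - 2))² = ((2 - 4*(-3)) + ((-3 - 1*(-5))*7 - 2))² = ((2 + 12) + ((-3 + 5)*7 - 2))² = (14 + (2*7 - 2))² = (14 + (14 - 2))² = (14 + 12)² = 26² = 676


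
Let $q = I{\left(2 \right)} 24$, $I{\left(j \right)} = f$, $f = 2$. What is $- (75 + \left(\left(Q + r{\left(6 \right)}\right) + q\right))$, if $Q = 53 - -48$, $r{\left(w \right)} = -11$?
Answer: $-213$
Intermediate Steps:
$I{\left(j \right)} = 2$
$Q = 101$ ($Q = 53 + 48 = 101$)
$q = 48$ ($q = 2 \cdot 24 = 48$)
$- (75 + \left(\left(Q + r{\left(6 \right)}\right) + q\right)) = - (75 + \left(\left(101 - 11\right) + 48\right)) = - (75 + \left(90 + 48\right)) = - (75 + 138) = \left(-1\right) 213 = -213$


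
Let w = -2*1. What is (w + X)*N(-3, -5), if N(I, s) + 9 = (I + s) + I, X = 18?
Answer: -320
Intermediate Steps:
N(I, s) = -9 + s + 2*I (N(I, s) = -9 + ((I + s) + I) = -9 + (s + 2*I) = -9 + s + 2*I)
w = -2
(w + X)*N(-3, -5) = (-2 + 18)*(-9 - 5 + 2*(-3)) = 16*(-9 - 5 - 6) = 16*(-20) = -320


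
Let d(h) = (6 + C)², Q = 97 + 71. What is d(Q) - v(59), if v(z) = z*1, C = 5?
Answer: 62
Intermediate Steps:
Q = 168
d(h) = 121 (d(h) = (6 + 5)² = 11² = 121)
v(z) = z
d(Q) - v(59) = 121 - 1*59 = 121 - 59 = 62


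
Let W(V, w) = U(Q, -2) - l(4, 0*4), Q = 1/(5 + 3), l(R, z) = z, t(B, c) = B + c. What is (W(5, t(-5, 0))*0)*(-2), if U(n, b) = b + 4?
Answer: 0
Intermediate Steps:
Q = ⅛ (Q = 1/8 = ⅛ ≈ 0.12500)
U(n, b) = 4 + b
W(V, w) = 2 (W(V, w) = (4 - 2) - 0*4 = 2 - 1*0 = 2 + 0 = 2)
(W(5, t(-5, 0))*0)*(-2) = (2*0)*(-2) = 0*(-2) = 0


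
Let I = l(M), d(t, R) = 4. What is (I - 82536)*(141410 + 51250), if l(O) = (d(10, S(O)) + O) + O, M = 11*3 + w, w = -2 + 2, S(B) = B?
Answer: -15887899560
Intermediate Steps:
w = 0
M = 33 (M = 11*3 + 0 = 33 + 0 = 33)
l(O) = 4 + 2*O (l(O) = (4 + O) + O = 4 + 2*O)
I = 70 (I = 4 + 2*33 = 4 + 66 = 70)
(I - 82536)*(141410 + 51250) = (70 - 82536)*(141410 + 51250) = -82466*192660 = -15887899560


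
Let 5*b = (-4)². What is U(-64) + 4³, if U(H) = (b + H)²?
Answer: 94016/25 ≈ 3760.6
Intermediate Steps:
b = 16/5 (b = (⅕)*(-4)² = (⅕)*16 = 16/5 ≈ 3.2000)
U(H) = (16/5 + H)²
U(-64) + 4³ = (16 + 5*(-64))²/25 + 4³ = (16 - 320)²/25 + 64 = (1/25)*(-304)² + 64 = (1/25)*92416 + 64 = 92416/25 + 64 = 94016/25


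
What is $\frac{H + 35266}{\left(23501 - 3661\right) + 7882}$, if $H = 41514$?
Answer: $\frac{38390}{13861} \approx 2.7696$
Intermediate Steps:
$\frac{H + 35266}{\left(23501 - 3661\right) + 7882} = \frac{41514 + 35266}{\left(23501 - 3661\right) + 7882} = \frac{76780}{19840 + 7882} = \frac{76780}{27722} = 76780 \cdot \frac{1}{27722} = \frac{38390}{13861}$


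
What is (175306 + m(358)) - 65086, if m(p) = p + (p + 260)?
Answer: 111196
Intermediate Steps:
m(p) = 260 + 2*p (m(p) = p + (260 + p) = 260 + 2*p)
(175306 + m(358)) - 65086 = (175306 + (260 + 2*358)) - 65086 = (175306 + (260 + 716)) - 65086 = (175306 + 976) - 65086 = 176282 - 65086 = 111196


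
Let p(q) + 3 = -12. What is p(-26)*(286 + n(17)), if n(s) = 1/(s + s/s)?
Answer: -25745/6 ≈ -4290.8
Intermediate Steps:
p(q) = -15 (p(q) = -3 - 12 = -15)
n(s) = 1/(1 + s) (n(s) = 1/(s + 1) = 1/(1 + s))
p(-26)*(286 + n(17)) = -15*(286 + 1/(1 + 17)) = -15*(286 + 1/18) = -15*5149/18 = -25745/6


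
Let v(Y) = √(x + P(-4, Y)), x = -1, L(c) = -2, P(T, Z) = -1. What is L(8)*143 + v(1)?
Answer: -286 + I*√2 ≈ -286.0 + 1.4142*I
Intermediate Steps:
v(Y) = I*√2 (v(Y) = √(-1 - 1) = √(-2) = I*√2)
L(8)*143 + v(1) = -2*143 + I*√2 = -286 + I*√2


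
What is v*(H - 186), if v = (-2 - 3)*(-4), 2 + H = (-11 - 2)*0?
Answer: -3760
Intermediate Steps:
H = -2 (H = -2 + (-11 - 2)*0 = -2 - 13*0 = -2 + 0 = -2)
v = 20 (v = -5*(-4) = 20)
v*(H - 186) = 20*(-2 - 186) = 20*(-188) = -3760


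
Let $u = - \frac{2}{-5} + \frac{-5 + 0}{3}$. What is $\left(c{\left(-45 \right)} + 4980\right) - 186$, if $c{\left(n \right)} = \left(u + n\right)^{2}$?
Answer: $\frac{1560286}{225} \approx 6934.6$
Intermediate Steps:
$u = - \frac{19}{15}$ ($u = \left(-2\right) \left(- \frac{1}{5}\right) - \frac{5}{3} = \frac{2}{5} - \frac{5}{3} = - \frac{19}{15} \approx -1.2667$)
$c{\left(n \right)} = \left(- \frac{19}{15} + n\right)^{2}$
$\left(c{\left(-45 \right)} + 4980\right) - 186 = \left(\frac{\left(-19 + 15 \left(-45\right)\right)^{2}}{225} + 4980\right) - 186 = \left(\frac{\left(-19 - 675\right)^{2}}{225} + 4980\right) - 186 = \left(\frac{\left(-694\right)^{2}}{225} + 4980\right) - 186 = \left(\frac{1}{225} \cdot 481636 + 4980\right) - 186 = \left(\frac{481636}{225} + 4980\right) - 186 = \frac{1602136}{225} - 186 = \frac{1560286}{225}$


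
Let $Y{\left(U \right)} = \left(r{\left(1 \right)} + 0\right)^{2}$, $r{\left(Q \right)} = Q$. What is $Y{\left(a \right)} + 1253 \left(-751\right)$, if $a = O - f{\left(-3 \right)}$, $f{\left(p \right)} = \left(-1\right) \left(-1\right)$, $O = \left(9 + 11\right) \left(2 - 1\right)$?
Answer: $-941002$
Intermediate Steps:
$O = 20$ ($O = 20 \cdot 1 = 20$)
$f{\left(p \right)} = 1$
$a = 19$ ($a = 20 - 1 = 19$)
$Y{\left(U \right)} = 1$ ($Y{\left(U \right)} = \left(1 + 0\right)^{2} = 1^{2} = 1$)
$Y{\left(a \right)} + 1253 \left(-751\right) = 1 + 1253 \left(-751\right) = 1 - 941003 = -941002$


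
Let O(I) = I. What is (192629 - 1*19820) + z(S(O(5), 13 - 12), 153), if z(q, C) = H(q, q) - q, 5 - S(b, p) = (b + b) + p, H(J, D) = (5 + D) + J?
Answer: 172808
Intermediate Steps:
H(J, D) = 5 + D + J
S(b, p) = 5 - p - 2*b (S(b, p) = 5 - ((b + b) + p) = 5 - (2*b + p) = 5 - (p + 2*b) = 5 + (-p - 2*b) = 5 - p - 2*b)
z(q, C) = 5 + q (z(q, C) = (5 + q + q) - q = (5 + 2*q) - q = 5 + q)
(192629 - 1*19820) + z(S(O(5), 13 - 12), 153) = (192629 - 1*19820) + (5 + (5 - (13 - 12) - 2*5)) = (192629 - 19820) + (5 + (5 - 1*1 - 10)) = 172809 + (5 + (5 - 1 - 10)) = 172809 + (5 - 6) = 172809 - 1 = 172808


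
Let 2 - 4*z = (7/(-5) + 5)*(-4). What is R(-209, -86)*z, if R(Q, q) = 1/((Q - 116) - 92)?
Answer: -41/4170 ≈ -0.0098321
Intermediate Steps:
R(Q, q) = 1/(-208 + Q) (R(Q, q) = 1/((-116 + Q) - 92) = 1/(-208 + Q))
z = 41/10 (z = 1/2 - (7/(-5) + 5)*(-4)/4 = 1/2 - (7*(-1/5) + 5)*(-4)/4 = 1/2 - (-7/5 + 5)*(-4)/4 = 1/2 - 9*(-4)/10 = 1/2 - 1/4*(-72/5) = 1/2 + 18/5 = 41/10 ≈ 4.1000)
R(-209, -86)*z = (41/10)/(-208 - 209) = (41/10)/(-417) = -1/417*41/10 = -41/4170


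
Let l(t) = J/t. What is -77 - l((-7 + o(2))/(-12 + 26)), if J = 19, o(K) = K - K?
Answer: -39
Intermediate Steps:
o(K) = 0
l(t) = 19/t
-77 - l((-7 + o(2))/(-12 + 26)) = -77 - 19/((-7 + 0)/(-12 + 26)) = -77 - 19/((-7/14)) = -77 - 19/((-7*1/14)) = -77 - 19/(-½) = -77 - 19*(-2) = -77 - 1*(-38) = -77 + 38 = -39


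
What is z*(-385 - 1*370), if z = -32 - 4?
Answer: 27180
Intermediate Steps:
z = -36
z*(-385 - 1*370) = -36*(-385 - 1*370) = -36*(-385 - 370) = -36*(-755) = 27180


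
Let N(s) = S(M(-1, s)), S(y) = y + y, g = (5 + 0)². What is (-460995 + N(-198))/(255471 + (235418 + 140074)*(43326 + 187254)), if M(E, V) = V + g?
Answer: -461341/86581200831 ≈ -5.3284e-6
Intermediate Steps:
g = 25 (g = 5² = 25)
M(E, V) = 25 + V (M(E, V) = V + 25 = 25 + V)
S(y) = 2*y
N(s) = 50 + 2*s (N(s) = 2*(25 + s) = 50 + 2*s)
(-460995 + N(-198))/(255471 + (235418 + 140074)*(43326 + 187254)) = (-460995 + (50 + 2*(-198)))/(255471 + (235418 + 140074)*(43326 + 187254)) = (-460995 + (50 - 396))/(255471 + 375492*230580) = (-460995 - 346)/(255471 + 86580945360) = -461341/86581200831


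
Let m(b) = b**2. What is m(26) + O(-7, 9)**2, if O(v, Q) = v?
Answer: 725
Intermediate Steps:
m(26) + O(-7, 9)**2 = 26**2 + (-7)**2 = 676 + 49 = 725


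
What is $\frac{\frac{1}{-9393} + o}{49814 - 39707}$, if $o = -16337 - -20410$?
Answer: $\frac{38257688}{94935051} \approx 0.40299$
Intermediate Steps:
$o = 4073$ ($o = -16337 + 20410 = 4073$)
$\frac{\frac{1}{-9393} + o}{49814 - 39707} = \frac{\frac{1}{-9393} + 4073}{49814 - 39707} = \frac{- \frac{1}{9393} + 4073}{10107} = \frac{38257688}{9393} \cdot \frac{1}{10107} = \frac{38257688}{94935051}$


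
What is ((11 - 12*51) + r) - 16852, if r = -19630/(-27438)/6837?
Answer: -1637035592944/93796803 ≈ -17453.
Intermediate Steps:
r = 9815/93796803 (r = -19630*(-1/27438)*(1/6837) = (9815/13719)*(1/6837) = 9815/93796803 ≈ 0.00010464)
((11 - 12*51) + r) - 16852 = ((11 - 12*51) + 9815/93796803) - 16852 = ((11 - 612) + 9815/93796803) - 16852 = (-601 + 9815/93796803) - 16852 = -56371868788/93796803 - 16852 = -1637035592944/93796803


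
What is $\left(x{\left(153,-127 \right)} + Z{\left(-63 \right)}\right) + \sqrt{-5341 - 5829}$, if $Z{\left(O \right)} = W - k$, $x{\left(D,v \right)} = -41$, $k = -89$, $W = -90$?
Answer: $-42 + i \sqrt{11170} \approx -42.0 + 105.69 i$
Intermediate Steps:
$Z{\left(O \right)} = -1$ ($Z{\left(O \right)} = -90 - -89 = -90 + 89 = -1$)
$\left(x{\left(153,-127 \right)} + Z{\left(-63 \right)}\right) + \sqrt{-5341 - 5829} = \left(-41 - 1\right) + \sqrt{-5341 - 5829} = -42 + \sqrt{-11170} = -42 + i \sqrt{11170}$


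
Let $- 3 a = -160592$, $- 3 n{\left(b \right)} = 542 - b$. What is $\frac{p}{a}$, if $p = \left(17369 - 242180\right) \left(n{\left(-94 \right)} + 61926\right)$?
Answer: $- \frac{20810979081}{80296} \approx -2.5918 \cdot 10^{5}$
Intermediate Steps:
$n{\left(b \right)} = - \frac{542}{3} + \frac{b}{3}$ ($n{\left(b \right)} = - \frac{542 - b}{3} = - \frac{542}{3} + \frac{b}{3}$)
$p = -13873986054$ ($p = \left(17369 - 242180\right) \left(\left(- \frac{542}{3} + \frac{1}{3} \left(-94\right)\right) + 61926\right) = - 224811 \left(\left(- \frac{542}{3} - \frac{94}{3}\right) + 61926\right) = - 224811 \left(-212 + 61926\right) = \left(-224811\right) 61714 = -13873986054$)
$a = \frac{160592}{3}$ ($a = \left(- \frac{1}{3}\right) \left(-160592\right) = \frac{160592}{3} \approx 53531.0$)
$\frac{p}{a} = - \frac{13873986054}{\frac{160592}{3}} = \left(-13873986054\right) \frac{3}{160592} = - \frac{20810979081}{80296}$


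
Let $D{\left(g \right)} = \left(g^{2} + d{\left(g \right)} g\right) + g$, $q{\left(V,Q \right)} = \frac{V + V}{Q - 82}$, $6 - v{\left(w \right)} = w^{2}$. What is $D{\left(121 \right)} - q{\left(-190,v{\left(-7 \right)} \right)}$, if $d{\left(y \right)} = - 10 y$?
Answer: $- \frac{3291276}{25} \approx -1.3165 \cdot 10^{5}$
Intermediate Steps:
$v{\left(w \right)} = 6 - w^{2}$
$q{\left(V,Q \right)} = \frac{2 V}{-82 + Q}$
$D{\left(g \right)} = g - 9 g^{2}$ ($D{\left(g \right)} = \left(g^{2} + - 10 g g\right) + g = \left(g^{2} - 10 g^{2}\right) + g = - 9 g^{2} + g = g - 9 g^{2}$)
$D{\left(121 \right)} - q{\left(-190,v{\left(-7 \right)} \right)} = 121 \left(1 - 1089\right) - 2 \left(-190\right) \frac{1}{-82 + \left(6 - \left(-7\right)^{2}\right)} = 121 \left(1 - 1089\right) - 2 \left(-190\right) \frac{1}{-82 + \left(6 - 49\right)} = 121 \left(-1088\right) - 2 \left(-190\right) \frac{1}{-82 + \left(6 - 49\right)} = -131648 - 2 \left(-190\right) \frac{1}{-82 - 43} = -131648 - 2 \left(-190\right) \frac{1}{-125} = -131648 - 2 \left(-190\right) \left(- \frac{1}{125}\right) = -131648 - \frac{76}{25} = - \frac{3291276}{25}$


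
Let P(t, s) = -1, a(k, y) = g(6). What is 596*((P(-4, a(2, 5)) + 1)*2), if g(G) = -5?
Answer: 0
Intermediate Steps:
a(k, y) = -5
596*((P(-4, a(2, 5)) + 1)*2) = 596*((-1 + 1)*2) = 596*(0*2) = 596*0 = 0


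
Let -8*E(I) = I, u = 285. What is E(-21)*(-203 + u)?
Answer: 861/4 ≈ 215.25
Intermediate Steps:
E(I) = -I/8
E(-21)*(-203 + u) = (-⅛*(-21))*(-203 + 285) = (21/8)*82 = 861/4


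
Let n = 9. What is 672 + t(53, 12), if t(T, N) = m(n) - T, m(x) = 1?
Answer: 620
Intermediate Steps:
t(T, N) = 1 - T
672 + t(53, 12) = 672 + (1 - 1*53) = 672 + (1 - 53) = 672 - 52 = 620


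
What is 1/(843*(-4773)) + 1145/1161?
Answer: 11904562/12070917 ≈ 0.98622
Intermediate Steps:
1/(843*(-4773)) + 1145/1161 = (1/843)*(-1/4773) + 1145*(1/1161) = -1/4023639 + 1145/1161 = 11904562/12070917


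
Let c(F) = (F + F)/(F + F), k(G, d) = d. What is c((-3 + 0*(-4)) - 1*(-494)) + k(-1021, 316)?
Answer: 317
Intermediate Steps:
c(F) = 1 (c(F) = (2*F)/((2*F)) = (2*F)*(1/(2*F)) = 1)
c((-3 + 0*(-4)) - 1*(-494)) + k(-1021, 316) = 1 + 316 = 317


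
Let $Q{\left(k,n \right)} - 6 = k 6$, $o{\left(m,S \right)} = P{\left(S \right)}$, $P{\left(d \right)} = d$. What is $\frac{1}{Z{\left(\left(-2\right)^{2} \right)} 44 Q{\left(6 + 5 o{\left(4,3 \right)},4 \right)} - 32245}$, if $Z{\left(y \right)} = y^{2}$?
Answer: $\frac{1}{60683} \approx 1.6479 \cdot 10^{-5}$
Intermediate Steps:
$o{\left(m,S \right)} = S$
$Q{\left(k,n \right)} = 6 + 6 k$ ($Q{\left(k,n \right)} = 6 + k 6 = 6 + 6 k$)
$\frac{1}{Z{\left(\left(-2\right)^{2} \right)} 44 Q{\left(6 + 5 o{\left(4,3 \right)},4 \right)} - 32245} = \frac{1}{\left(\left(-2\right)^{2}\right)^{2} \cdot 44 \left(6 + 6 \left(6 + 5 \cdot 3\right)\right) - 32245} = \frac{1}{4^{2} \cdot 44 \left(6 + 6 \left(6 + 15\right)\right) - 32245} = \frac{1}{16 \cdot 44 \left(6 + 6 \cdot 21\right) - 32245} = \frac{1}{704 \left(6 + 126\right) - 32245} = \frac{1}{704 \cdot 132 - 32245} = \frac{1}{92928 - 32245} = \frac{1}{60683}$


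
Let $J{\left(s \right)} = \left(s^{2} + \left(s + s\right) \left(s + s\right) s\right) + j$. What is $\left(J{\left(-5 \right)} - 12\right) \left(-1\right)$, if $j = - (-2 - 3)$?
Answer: $482$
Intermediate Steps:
$j = 5$ ($j = \left(-1\right) \left(-5\right) = 5$)
$J{\left(s \right)} = 5 + s^{2} + 4 s^{3}$ ($J{\left(s \right)} = \left(s^{2} + \left(s + s\right) \left(s + s\right) s\right) + 5 = \left(s^{2} + 2 s 2 s s\right) + 5 = \left(s^{2} + 4 s^{2} s\right) + 5 = \left(s^{2} + 4 s^{3}\right) + 5 = 5 + s^{2} + 4 s^{3}$)
$\left(J{\left(-5 \right)} - 12\right) \left(-1\right) = \left(\left(5 + \left(-5\right)^{2} + 4 \left(-5\right)^{3}\right) - 12\right) \left(-1\right) = \left(\left(5 + 25 + 4 \left(-125\right)\right) - 12\right) \left(-1\right) = \left(\left(5 + 25 - 500\right) - 12\right) \left(-1\right) = \left(-470 - 12\right) \left(-1\right) = \left(-482\right) \left(-1\right) = 482$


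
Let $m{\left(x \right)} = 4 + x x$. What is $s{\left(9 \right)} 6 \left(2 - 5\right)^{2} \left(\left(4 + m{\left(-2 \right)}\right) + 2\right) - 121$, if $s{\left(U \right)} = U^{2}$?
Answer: $61115$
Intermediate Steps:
$m{\left(x \right)} = 4 + x^{2}$
$s{\left(9 \right)} 6 \left(2 - 5\right)^{2} \left(\left(4 + m{\left(-2 \right)}\right) + 2\right) - 121 = 9^{2} \cdot 6 \left(2 - 5\right)^{2} \left(\left(4 + \left(4 + \left(-2\right)^{2}\right)\right) + 2\right) - 121 = 81 \cdot 6 \left(-3\right)^{2} \left(\left(4 + \left(4 + 4\right)\right) + 2\right) - 121 = 81 \cdot 6 \cdot 9 \left(\left(4 + 8\right) + 2\right) - 121 = 81 \cdot 54 \left(12 + 2\right) - 121 = 81 \cdot 54 \cdot 14 - 121 = 81 \cdot 756 - 121 = 61236 - 121 = 61115$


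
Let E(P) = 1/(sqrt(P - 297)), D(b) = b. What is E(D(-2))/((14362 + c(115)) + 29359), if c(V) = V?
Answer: -I*sqrt(299)/13106964 ≈ -1.3193e-6*I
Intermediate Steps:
E(P) = 1/sqrt(-297 + P) (E(P) = 1/(sqrt(-297 + P)) = 1/sqrt(-297 + P))
E(D(-2))/((14362 + c(115)) + 29359) = 1/(sqrt(-297 - 2)*((14362 + 115) + 29359)) = 1/(sqrt(-299)*(14477 + 29359)) = -I*sqrt(299)/299/43836 = -I*sqrt(299)/299*(1/43836) = -I*sqrt(299)/13106964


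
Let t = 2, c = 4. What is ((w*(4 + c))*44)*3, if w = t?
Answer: 2112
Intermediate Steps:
w = 2
((w*(4 + c))*44)*3 = ((2*(4 + 4))*44)*3 = ((2*8)*44)*3 = (16*44)*3 = 704*3 = 2112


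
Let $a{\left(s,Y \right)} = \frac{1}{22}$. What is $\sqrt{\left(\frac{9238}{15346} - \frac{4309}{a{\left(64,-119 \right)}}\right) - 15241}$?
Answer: $\frac{2 i \sqrt{1619625717661}}{7673} \approx 331.72 i$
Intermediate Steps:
$a{\left(s,Y \right)} = \frac{1}{22}$
$\sqrt{\left(\frac{9238}{15346} - \frac{4309}{a{\left(64,-119 \right)}}\right) - 15241} = \sqrt{\left(\frac{9238}{15346} - 4309 \frac{1}{\frac{1}{22}}\right) - 15241} = \sqrt{\left(9238 \cdot \frac{1}{15346} - 94798\right) - 15241} = \sqrt{\left(\frac{4619}{7673} - 94798\right) - 15241} = \sqrt{- \frac{727380435}{7673} - 15241} = \sqrt{- \frac{844324628}{7673}} = \frac{2 i \sqrt{1619625717661}}{7673}$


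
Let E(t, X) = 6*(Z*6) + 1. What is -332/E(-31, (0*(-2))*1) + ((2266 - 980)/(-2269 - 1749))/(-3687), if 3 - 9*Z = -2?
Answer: -117103393/7407183 ≈ -15.809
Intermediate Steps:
Z = 5/9 (Z = ⅓ - ⅑*(-2) = ⅓ + 2/9 = 5/9 ≈ 0.55556)
E(t, X) = 21 (E(t, X) = 6*((5/9)*6) + 1 = 6*(10/3) + 1 = 20 + 1 = 21)
-332/E(-31, (0*(-2))*1) + ((2266 - 980)/(-2269 - 1749))/(-3687) = -332/21 + ((2266 - 980)/(-2269 - 1749))/(-3687) = -332*1/21 + (1286/(-4018))*(-1/3687) = -332/21 + (1286*(-1/4018))*(-1/3687) = -332/21 - 643/2009*(-1/3687) = -332/21 + 643/7407183 = -117103393/7407183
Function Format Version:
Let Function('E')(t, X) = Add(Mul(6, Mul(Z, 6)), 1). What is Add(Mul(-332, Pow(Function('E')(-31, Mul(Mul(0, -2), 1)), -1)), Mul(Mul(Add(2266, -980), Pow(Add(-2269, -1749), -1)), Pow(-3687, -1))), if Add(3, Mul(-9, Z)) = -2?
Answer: Rational(-117103393, 7407183) ≈ -15.809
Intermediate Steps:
Z = Rational(5, 9) (Z = Add(Rational(1, 3), Mul(Rational(-1, 9), -2)) = Add(Rational(1, 3), Rational(2, 9)) = Rational(5, 9) ≈ 0.55556)
Function('E')(t, X) = 21 (Function('E')(t, X) = Add(Mul(6, Mul(Rational(5, 9), 6)), 1) = Add(Mul(6, Rational(10, 3)), 1) = Add(20, 1) = 21)
Add(Mul(-332, Pow(Function('E')(-31, Mul(Mul(0, -2), 1)), -1)), Mul(Mul(Add(2266, -980), Pow(Add(-2269, -1749), -1)), Pow(-3687, -1))) = Add(Mul(-332, Pow(21, -1)), Mul(Mul(Add(2266, -980), Pow(Add(-2269, -1749), -1)), Pow(-3687, -1))) = Add(Mul(-332, Rational(1, 21)), Mul(Mul(1286, Pow(-4018, -1)), Rational(-1, 3687))) = Add(Rational(-332, 21), Mul(Mul(1286, Rational(-1, 4018)), Rational(-1, 3687))) = Add(Rational(-332, 21), Mul(Rational(-643, 2009), Rational(-1, 3687))) = Add(Rational(-332, 21), Rational(643, 7407183)) = Rational(-117103393, 7407183)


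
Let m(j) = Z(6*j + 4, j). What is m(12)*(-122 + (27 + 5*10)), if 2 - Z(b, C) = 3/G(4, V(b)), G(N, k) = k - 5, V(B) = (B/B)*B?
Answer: -6255/71 ≈ -88.099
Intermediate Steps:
V(B) = B (V(B) = 1*B = B)
G(N, k) = -5 + k
Z(b, C) = 2 - 3/(-5 + b)
m(j) = (-5 + 12*j)/(-1 + 6*j) (m(j) = (-13 + 2*(6*j + 4))/(-5 + (6*j + 4)) = (-13 + 2*(4 + 6*j))/(-5 + (4 + 6*j)) = (-13 + (8 + 12*j))/(-1 + 6*j) = (-5 + 12*j)/(-1 + 6*j))
m(12)*(-122 + (27 + 5*10)) = ((-5 + 12*12)/(-1 + 6*12))*(-122 + (27 + 5*10)) = ((-5 + 144)/(-1 + 72))*(-122 + (27 + 50)) = (139/71)*(-122 + 77) = ((1/71)*139)*(-45) = (139/71)*(-45) = -6255/71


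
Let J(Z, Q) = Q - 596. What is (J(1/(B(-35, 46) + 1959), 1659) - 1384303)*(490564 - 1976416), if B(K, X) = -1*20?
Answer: 2055289920480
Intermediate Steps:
B(K, X) = -20
J(Z, Q) = -596 + Q
(J(1/(B(-35, 46) + 1959), 1659) - 1384303)*(490564 - 1976416) = ((-596 + 1659) - 1384303)*(490564 - 1976416) = (1063 - 1384303)*(-1485852) = -1383240*(-1485852) = 2055289920480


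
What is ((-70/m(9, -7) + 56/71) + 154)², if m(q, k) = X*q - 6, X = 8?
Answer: 129733234225/5489649 ≈ 23632.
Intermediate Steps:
m(q, k) = -6 + 8*q (m(q, k) = 8*q - 6 = -6 + 8*q)
((-70/m(9, -7) + 56/71) + 154)² = ((-70/(-6 + 8*9) + 56/71) + 154)² = ((-70/(-6 + 72) + 56*(1/71)) + 154)² = ((-70/66 + 56/71) + 154)² = ((-70*1/66 + 56/71) + 154)² = ((-35/33 + 56/71) + 154)² = (-637/2343 + 154)² = (360185/2343)² = 129733234225/5489649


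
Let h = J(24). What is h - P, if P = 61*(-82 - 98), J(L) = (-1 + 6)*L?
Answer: 11100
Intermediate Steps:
J(L) = 5*L
P = -10980 (P = 61*(-180) = -10980)
h = 120 (h = 5*24 = 120)
h - P = 120 - 1*(-10980) = 120 + 10980 = 11100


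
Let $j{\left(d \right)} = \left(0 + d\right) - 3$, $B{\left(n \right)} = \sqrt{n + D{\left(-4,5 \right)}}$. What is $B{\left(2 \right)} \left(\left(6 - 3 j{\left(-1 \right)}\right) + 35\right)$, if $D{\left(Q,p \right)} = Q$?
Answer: $53 i \sqrt{2} \approx 74.953 i$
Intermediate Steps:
$B{\left(n \right)} = \sqrt{-4 + n}$ ($B{\left(n \right)} = \sqrt{n - 4} = \sqrt{-4 + n}$)
$j{\left(d \right)} = -3 + d$ ($j{\left(d \right)} = d - 3 = -3 + d$)
$B{\left(2 \right)} \left(\left(6 - 3 j{\left(-1 \right)}\right) + 35\right) = \sqrt{-4 + 2} \left(\left(6 - 3 \left(-3 - 1\right)\right) + 35\right) = \sqrt{-2} \left(\left(6 - -12\right) + 35\right) = i \sqrt{2} \left(\left(6 + 12\right) + 35\right) = i \sqrt{2} \left(18 + 35\right) = i \sqrt{2} \cdot 53 = 53 i \sqrt{2}$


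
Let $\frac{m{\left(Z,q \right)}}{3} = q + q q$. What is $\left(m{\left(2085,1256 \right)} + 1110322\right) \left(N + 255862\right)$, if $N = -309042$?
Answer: $-310927399640$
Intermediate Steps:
$m{\left(Z,q \right)} = 3 q + 3 q^{2}$ ($m{\left(Z,q \right)} = 3 \left(q + q q\right) = 3 \left(q + q^{2}\right) = 3 q + 3 q^{2}$)
$\left(m{\left(2085,1256 \right)} + 1110322\right) \left(N + 255862\right) = \left(3 \cdot 1256 \left(1 + 1256\right) + 1110322\right) \left(-309042 + 255862\right) = \left(3 \cdot 1256 \cdot 1257 + 1110322\right) \left(-53180\right) = \left(4736376 + 1110322\right) \left(-53180\right) = 5846698 \left(-53180\right) = -310927399640$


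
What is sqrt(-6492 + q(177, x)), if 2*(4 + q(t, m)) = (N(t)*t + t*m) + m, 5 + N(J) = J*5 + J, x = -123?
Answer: sqrt(304406)/2 ≈ 275.87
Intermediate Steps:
N(J) = -5 + 6*J (N(J) = -5 + (J*5 + J) = -5 + (5*J + J) = -5 + 6*J)
q(t, m) = -4 + m/2 + m*t/2 + t*(-5 + 6*t)/2 (q(t, m) = -4 + (((-5 + 6*t)*t + t*m) + m)/2 = -4 + ((t*(-5 + 6*t) + m*t) + m)/2 = -4 + ((m*t + t*(-5 + 6*t)) + m)/2 = -4 + (m + m*t + t*(-5 + 6*t))/2 = -4 + (m/2 + m*t/2 + t*(-5 + 6*t)/2) = -4 + m/2 + m*t/2 + t*(-5 + 6*t)/2)
sqrt(-6492 + q(177, x)) = sqrt(-6492 + (-4 + (1/2)*(-123) + (1/2)*(-123)*177 + (1/2)*177*(-5 + 6*177))) = sqrt(-6492 + (-4 - 123/2 - 21771/2 + (1/2)*177*(-5 + 1062))) = sqrt(-6492 + (-4 - 123/2 - 21771/2 + (1/2)*177*1057)) = sqrt(-6492 + (-4 - 123/2 - 21771/2 + 187089/2)) = sqrt(-6492 + 165187/2) = sqrt(152203/2) = sqrt(304406)/2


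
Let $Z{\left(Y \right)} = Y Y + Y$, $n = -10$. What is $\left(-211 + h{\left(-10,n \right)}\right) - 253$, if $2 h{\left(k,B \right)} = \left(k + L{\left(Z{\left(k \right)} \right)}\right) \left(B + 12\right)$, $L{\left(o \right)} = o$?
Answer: $-384$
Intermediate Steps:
$Z{\left(Y \right)} = Y + Y^{2}$ ($Z{\left(Y \right)} = Y^{2} + Y = Y + Y^{2}$)
$h{\left(k,B \right)} = \frac{\left(12 + B\right) \left(k + k \left(1 + k\right)\right)}{2}$ ($h{\left(k,B \right)} = \frac{\left(k + k \left(1 + k\right)\right) \left(B + 12\right)}{2} = \frac{\left(k + k \left(1 + k\right)\right) \left(12 + B\right)}{2} = \frac{\left(12 + B\right) \left(k + k \left(1 + k\right)\right)}{2}$)
$\left(-211 + h{\left(-10,n \right)}\right) - 253 = \left(-211 + \frac{1}{2} \left(-10\right) \left(24 - 10 + 12 \left(-10\right) - 10 \left(1 - 10\right)\right)\right) - 253 = \left(-211 + \frac{1}{2} \left(-10\right) \left(24 - 10 - 120 - -90\right)\right) - 253 = \left(-211 + \frac{1}{2} \left(-10\right) \left(24 - 10 - 120 + 90\right)\right) - 253 = \left(-211 + \frac{1}{2} \left(-10\right) \left(-16\right)\right) - 253 = \left(-211 + 80\right) - 253 = -131 - 253 = -384$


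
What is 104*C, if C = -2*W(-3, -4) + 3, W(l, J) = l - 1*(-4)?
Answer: 104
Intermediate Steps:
W(l, J) = 4 + l (W(l, J) = l + 4 = 4 + l)
C = 1 (C = -2*(4 - 3) + 3 = -2*1 + 3 = -2 + 3 = 1)
104*C = 104*1 = 104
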